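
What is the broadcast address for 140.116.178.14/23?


Network: 140.116.178.0/23
Host bits = 9
Set all host bits to 1:
Broadcast: 140.116.179.255


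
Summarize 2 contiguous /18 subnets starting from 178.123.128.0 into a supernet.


Original prefix: /18
Number of subnets: 2 = 2^1
New prefix = 18 - 1 = 17
Supernet: 178.123.128.0/17


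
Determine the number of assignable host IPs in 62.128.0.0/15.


Host bits = 32 - 15 = 17
Total addresses = 2^17 = 131072
Usable = total - 2 (network and broadcast)
Usable hosts: 131070


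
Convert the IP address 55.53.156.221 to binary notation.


55 = 00110111
53 = 00110101
156 = 10011100
221 = 11011101
Binary: 00110111.00110101.10011100.11011101


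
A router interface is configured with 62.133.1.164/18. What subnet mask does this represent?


/18 means 18 network bits, 14 host bits
Binary: 11111111111111111100000000000000
Mask: 255.255.192.0


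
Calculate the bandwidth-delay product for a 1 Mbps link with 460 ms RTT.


BDP = bandwidth * RTT
= 1 Mbps * 460 ms
= 1 * 1e6 * 460 / 1000 bits
= 460000 bits
= 57500 bytes
= 56.1523 KB
BDP = 460000 bits (57500 bytes)


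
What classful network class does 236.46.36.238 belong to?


First octet: 236
Binary: 11101100
1110xxxx -> Class D (224-239)
Class D (multicast), default mask N/A


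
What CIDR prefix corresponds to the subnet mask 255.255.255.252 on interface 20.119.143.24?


Binary: 11111111.11111111.11111111.11111100
Count leading 1s
Prefix: /30


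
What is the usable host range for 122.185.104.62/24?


Network: 122.185.104.0
Broadcast: 122.185.104.255
First usable = network + 1
Last usable = broadcast - 1
Range: 122.185.104.1 to 122.185.104.254


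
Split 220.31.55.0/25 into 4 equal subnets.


New prefix = 25 + 2 = 27
Each subnet has 32 addresses
  220.31.55.0/27
  220.31.55.32/27
  220.31.55.64/27
  220.31.55.96/27
Subnets: 220.31.55.0/27, 220.31.55.32/27, 220.31.55.64/27, 220.31.55.96/27


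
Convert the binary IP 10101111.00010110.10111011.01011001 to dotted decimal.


10101111 = 175
00010110 = 22
10111011 = 187
01011001 = 89
IP: 175.22.187.89


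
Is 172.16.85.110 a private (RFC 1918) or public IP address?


RFC 1918 private ranges:
  10.0.0.0/8 (10.0.0.0 - 10.255.255.255)
  172.16.0.0/12 (172.16.0.0 - 172.31.255.255)
  192.168.0.0/16 (192.168.0.0 - 192.168.255.255)
Private (in 172.16.0.0/12)


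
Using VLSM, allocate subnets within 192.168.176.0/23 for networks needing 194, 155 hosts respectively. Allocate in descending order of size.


194 hosts -> /24 (254 usable): 192.168.176.0/24
155 hosts -> /24 (254 usable): 192.168.177.0/24
Allocation: 192.168.176.0/24 (194 hosts, 254 usable); 192.168.177.0/24 (155 hosts, 254 usable)


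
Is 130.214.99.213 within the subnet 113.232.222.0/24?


Subnet network: 113.232.222.0
Test IP AND mask: 130.214.99.0
No, 130.214.99.213 is not in 113.232.222.0/24


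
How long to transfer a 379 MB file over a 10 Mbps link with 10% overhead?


Effective throughput = 10 * (1 - 10/100) = 9 Mbps
File size in Mb = 379 * 8 = 3032 Mb
Time = 3032 / 9
Time = 336.8889 seconds


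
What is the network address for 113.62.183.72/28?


IP:   01110001.00111110.10110111.01001000
Mask: 11111111.11111111.11111111.11110000
AND operation:
Net:  01110001.00111110.10110111.01000000
Network: 113.62.183.64/28


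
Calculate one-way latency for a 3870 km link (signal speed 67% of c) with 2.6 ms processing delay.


Speed = 0.67 * 3e5 km/s = 201000 km/s
Propagation delay = 3870 / 201000 = 0.0193 s = 19.2537 ms
Processing delay = 2.6 ms
Total one-way latency = 21.8537 ms


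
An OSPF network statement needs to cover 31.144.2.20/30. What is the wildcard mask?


Subnet mask: 255.255.255.252
Wildcard = 255.255.255.255 - subnet mask
255 - 255 = 0
255 - 255 = 0
255 - 255 = 0
255 - 252 = 3
Wildcard: 0.0.0.3


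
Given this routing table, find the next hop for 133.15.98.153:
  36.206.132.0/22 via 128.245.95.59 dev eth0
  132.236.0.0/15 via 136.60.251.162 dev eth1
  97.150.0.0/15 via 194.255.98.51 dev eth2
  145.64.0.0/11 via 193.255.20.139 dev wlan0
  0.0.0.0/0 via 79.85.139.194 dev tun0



Longest prefix match for 133.15.98.153:
  /22 36.206.132.0: no
  /15 132.236.0.0: no
  /15 97.150.0.0: no
  /11 145.64.0.0: no
  /0 0.0.0.0: MATCH
Selected: next-hop 79.85.139.194 via tun0 (matched /0)


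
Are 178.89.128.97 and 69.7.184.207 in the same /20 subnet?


Mask: 255.255.240.0
178.89.128.97 AND mask = 178.89.128.0
69.7.184.207 AND mask = 69.7.176.0
No, different subnets (178.89.128.0 vs 69.7.176.0)


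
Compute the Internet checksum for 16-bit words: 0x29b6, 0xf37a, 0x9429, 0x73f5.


Sum all words (with carry folding):
+ 0x29b6 = 0x29b6
+ 0xf37a = 0x1d31
+ 0x9429 = 0xb15a
+ 0x73f5 = 0x2550
One's complement: ~0x2550
Checksum = 0xdaaf


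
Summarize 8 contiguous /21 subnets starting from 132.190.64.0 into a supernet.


Original prefix: /21
Number of subnets: 8 = 2^3
New prefix = 21 - 3 = 18
Supernet: 132.190.64.0/18


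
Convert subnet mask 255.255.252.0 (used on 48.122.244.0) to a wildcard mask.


Subnet mask: 255.255.252.0
Wildcard = 255.255.255.255 - subnet mask
255 - 255 = 0
255 - 255 = 0
255 - 252 = 3
255 - 0 = 255
Wildcard: 0.0.3.255


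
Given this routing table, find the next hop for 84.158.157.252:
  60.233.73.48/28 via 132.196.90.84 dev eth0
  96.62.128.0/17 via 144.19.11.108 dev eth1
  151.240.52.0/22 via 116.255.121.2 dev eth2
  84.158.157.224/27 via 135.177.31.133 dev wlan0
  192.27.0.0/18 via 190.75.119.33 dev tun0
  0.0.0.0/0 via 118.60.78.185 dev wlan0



Longest prefix match for 84.158.157.252:
  /28 60.233.73.48: no
  /17 96.62.128.0: no
  /22 151.240.52.0: no
  /27 84.158.157.224: MATCH
  /18 192.27.0.0: no
  /0 0.0.0.0: MATCH
Selected: next-hop 135.177.31.133 via wlan0 (matched /27)


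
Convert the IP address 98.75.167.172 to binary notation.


98 = 01100010
75 = 01001011
167 = 10100111
172 = 10101100
Binary: 01100010.01001011.10100111.10101100


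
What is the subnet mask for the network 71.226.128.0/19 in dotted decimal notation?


/19 means 19 network bits, 13 host bits
Binary: 11111111111111111110000000000000
Mask: 255.255.224.0


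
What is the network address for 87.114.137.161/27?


IP:   01010111.01110010.10001001.10100001
Mask: 11111111.11111111.11111111.11100000
AND operation:
Net:  01010111.01110010.10001001.10100000
Network: 87.114.137.160/27


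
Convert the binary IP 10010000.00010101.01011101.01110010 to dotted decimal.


10010000 = 144
00010101 = 21
01011101 = 93
01110010 = 114
IP: 144.21.93.114


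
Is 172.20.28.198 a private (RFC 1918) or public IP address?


RFC 1918 private ranges:
  10.0.0.0/8 (10.0.0.0 - 10.255.255.255)
  172.16.0.0/12 (172.16.0.0 - 172.31.255.255)
  192.168.0.0/16 (192.168.0.0 - 192.168.255.255)
Private (in 172.16.0.0/12)


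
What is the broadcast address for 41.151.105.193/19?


Network: 41.151.96.0/19
Host bits = 13
Set all host bits to 1:
Broadcast: 41.151.127.255


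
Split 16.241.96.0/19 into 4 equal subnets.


New prefix = 19 + 2 = 21
Each subnet has 2048 addresses
  16.241.96.0/21
  16.241.104.0/21
  16.241.112.0/21
  16.241.120.0/21
Subnets: 16.241.96.0/21, 16.241.104.0/21, 16.241.112.0/21, 16.241.120.0/21


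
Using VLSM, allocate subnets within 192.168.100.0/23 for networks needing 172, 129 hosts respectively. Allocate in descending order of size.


172 hosts -> /24 (254 usable): 192.168.100.0/24
129 hosts -> /24 (254 usable): 192.168.101.0/24
Allocation: 192.168.100.0/24 (172 hosts, 254 usable); 192.168.101.0/24 (129 hosts, 254 usable)


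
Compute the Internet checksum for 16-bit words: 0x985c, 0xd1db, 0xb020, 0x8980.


Sum all words (with carry folding):
+ 0x985c = 0x985c
+ 0xd1db = 0x6a38
+ 0xb020 = 0x1a59
+ 0x8980 = 0xa3d9
One's complement: ~0xa3d9
Checksum = 0x5c26


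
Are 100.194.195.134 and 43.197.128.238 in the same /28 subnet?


Mask: 255.255.255.240
100.194.195.134 AND mask = 100.194.195.128
43.197.128.238 AND mask = 43.197.128.224
No, different subnets (100.194.195.128 vs 43.197.128.224)


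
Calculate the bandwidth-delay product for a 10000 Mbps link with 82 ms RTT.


BDP = bandwidth * RTT
= 10000 Mbps * 82 ms
= 10000 * 1e6 * 82 / 1000 bits
= 820000000 bits
= 102500000 bytes
= 100097.6562 KB
BDP = 820000000 bits (102500000 bytes)


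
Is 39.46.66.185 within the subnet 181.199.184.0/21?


Subnet network: 181.199.184.0
Test IP AND mask: 39.46.64.0
No, 39.46.66.185 is not in 181.199.184.0/21


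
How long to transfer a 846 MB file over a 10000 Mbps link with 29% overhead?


Effective throughput = 10000 * (1 - 29/100) = 7100 Mbps
File size in Mb = 846 * 8 = 6768 Mb
Time = 6768 / 7100
Time = 0.9532 seconds


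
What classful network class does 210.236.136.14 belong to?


First octet: 210
Binary: 11010010
110xxxxx -> Class C (192-223)
Class C, default mask 255.255.255.0 (/24)


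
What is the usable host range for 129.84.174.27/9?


Network: 129.0.0.0
Broadcast: 129.127.255.255
First usable = network + 1
Last usable = broadcast - 1
Range: 129.0.0.1 to 129.127.255.254


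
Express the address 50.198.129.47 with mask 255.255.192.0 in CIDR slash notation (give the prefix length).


Binary: 11111111.11111111.11000000.00000000
Count leading 1s
Prefix: /18


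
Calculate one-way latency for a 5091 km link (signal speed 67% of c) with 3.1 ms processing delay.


Speed = 0.67 * 3e5 km/s = 201000 km/s
Propagation delay = 5091 / 201000 = 0.0253 s = 25.3284 ms
Processing delay = 3.1 ms
Total one-way latency = 28.4284 ms


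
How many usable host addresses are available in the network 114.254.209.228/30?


Host bits = 32 - 30 = 2
Total addresses = 2^2 = 4
Usable = total - 2 (network and broadcast)
Usable hosts: 2


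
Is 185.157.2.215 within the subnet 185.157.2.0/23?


Subnet network: 185.157.2.0
Test IP AND mask: 185.157.2.0
Yes, 185.157.2.215 is in 185.157.2.0/23


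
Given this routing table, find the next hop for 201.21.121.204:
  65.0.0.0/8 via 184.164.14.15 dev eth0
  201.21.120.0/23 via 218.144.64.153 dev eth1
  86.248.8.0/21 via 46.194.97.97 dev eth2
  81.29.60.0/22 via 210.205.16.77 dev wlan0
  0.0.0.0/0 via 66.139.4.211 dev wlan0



Longest prefix match for 201.21.121.204:
  /8 65.0.0.0: no
  /23 201.21.120.0: MATCH
  /21 86.248.8.0: no
  /22 81.29.60.0: no
  /0 0.0.0.0: MATCH
Selected: next-hop 218.144.64.153 via eth1 (matched /23)


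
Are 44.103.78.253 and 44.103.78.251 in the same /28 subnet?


Mask: 255.255.255.240
44.103.78.253 AND mask = 44.103.78.240
44.103.78.251 AND mask = 44.103.78.240
Yes, same subnet (44.103.78.240)


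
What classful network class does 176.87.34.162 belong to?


First octet: 176
Binary: 10110000
10xxxxxx -> Class B (128-191)
Class B, default mask 255.255.0.0 (/16)


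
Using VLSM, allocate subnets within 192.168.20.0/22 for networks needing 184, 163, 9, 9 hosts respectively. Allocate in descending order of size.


184 hosts -> /24 (254 usable): 192.168.20.0/24
163 hosts -> /24 (254 usable): 192.168.21.0/24
9 hosts -> /28 (14 usable): 192.168.22.0/28
9 hosts -> /28 (14 usable): 192.168.22.16/28
Allocation: 192.168.20.0/24 (184 hosts, 254 usable); 192.168.21.0/24 (163 hosts, 254 usable); 192.168.22.0/28 (9 hosts, 14 usable); 192.168.22.16/28 (9 hosts, 14 usable)


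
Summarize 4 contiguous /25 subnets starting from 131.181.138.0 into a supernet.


Original prefix: /25
Number of subnets: 4 = 2^2
New prefix = 25 - 2 = 23
Supernet: 131.181.138.0/23


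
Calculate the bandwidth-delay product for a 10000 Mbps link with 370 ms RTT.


BDP = bandwidth * RTT
= 10000 Mbps * 370 ms
= 10000 * 1e6 * 370 / 1000 bits
= 3700000000 bits
= 462500000 bytes
= 451660.1562 KB
BDP = 3700000000 bits (462500000 bytes)


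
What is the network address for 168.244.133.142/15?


IP:   10101000.11110100.10000101.10001110
Mask: 11111111.11111110.00000000.00000000
AND operation:
Net:  10101000.11110100.00000000.00000000
Network: 168.244.0.0/15


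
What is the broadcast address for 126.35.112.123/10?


Network: 126.0.0.0/10
Host bits = 22
Set all host bits to 1:
Broadcast: 126.63.255.255


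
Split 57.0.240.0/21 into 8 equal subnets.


New prefix = 21 + 3 = 24
Each subnet has 256 addresses
  57.0.240.0/24
  57.0.241.0/24
  57.0.242.0/24
  57.0.243.0/24
  57.0.244.0/24
  57.0.245.0/24
  57.0.246.0/24
  57.0.247.0/24
Subnets: 57.0.240.0/24, 57.0.241.0/24, 57.0.242.0/24, 57.0.243.0/24, 57.0.244.0/24, 57.0.245.0/24, 57.0.246.0/24, 57.0.247.0/24


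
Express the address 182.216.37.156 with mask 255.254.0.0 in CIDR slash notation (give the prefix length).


Binary: 11111111.11111110.00000000.00000000
Count leading 1s
Prefix: /15


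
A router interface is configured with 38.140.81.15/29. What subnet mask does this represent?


/29 means 29 network bits, 3 host bits
Binary: 11111111111111111111111111111000
Mask: 255.255.255.248


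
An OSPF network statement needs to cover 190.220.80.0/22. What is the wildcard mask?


Subnet mask: 255.255.252.0
Wildcard = 255.255.255.255 - subnet mask
255 - 255 = 0
255 - 255 = 0
255 - 252 = 3
255 - 0 = 255
Wildcard: 0.0.3.255


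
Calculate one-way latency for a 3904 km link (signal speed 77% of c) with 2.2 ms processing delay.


Speed = 0.77 * 3e5 km/s = 231000 km/s
Propagation delay = 3904 / 231000 = 0.0169 s = 16.9004 ms
Processing delay = 2.2 ms
Total one-way latency = 19.1004 ms


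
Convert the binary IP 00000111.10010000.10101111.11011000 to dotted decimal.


00000111 = 7
10010000 = 144
10101111 = 175
11011000 = 216
IP: 7.144.175.216


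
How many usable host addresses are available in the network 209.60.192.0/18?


Host bits = 32 - 18 = 14
Total addresses = 2^14 = 16384
Usable = total - 2 (network and broadcast)
Usable hosts: 16382


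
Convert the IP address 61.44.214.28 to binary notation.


61 = 00111101
44 = 00101100
214 = 11010110
28 = 00011100
Binary: 00111101.00101100.11010110.00011100


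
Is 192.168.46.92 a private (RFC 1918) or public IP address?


RFC 1918 private ranges:
  10.0.0.0/8 (10.0.0.0 - 10.255.255.255)
  172.16.0.0/12 (172.16.0.0 - 172.31.255.255)
  192.168.0.0/16 (192.168.0.0 - 192.168.255.255)
Private (in 192.168.0.0/16)


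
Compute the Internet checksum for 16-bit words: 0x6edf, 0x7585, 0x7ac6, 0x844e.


Sum all words (with carry folding):
+ 0x6edf = 0x6edf
+ 0x7585 = 0xe464
+ 0x7ac6 = 0x5f2b
+ 0x844e = 0xe379
One's complement: ~0xe379
Checksum = 0x1c86


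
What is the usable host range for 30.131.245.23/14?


Network: 30.128.0.0
Broadcast: 30.131.255.255
First usable = network + 1
Last usable = broadcast - 1
Range: 30.128.0.1 to 30.131.255.254


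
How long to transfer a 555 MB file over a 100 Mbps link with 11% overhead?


Effective throughput = 100 * (1 - 11/100) = 89 Mbps
File size in Mb = 555 * 8 = 4440 Mb
Time = 4440 / 89
Time = 49.8876 seconds


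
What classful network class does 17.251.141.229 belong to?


First octet: 17
Binary: 00010001
0xxxxxxx -> Class A (1-126)
Class A, default mask 255.0.0.0 (/8)


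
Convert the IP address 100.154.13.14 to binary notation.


100 = 01100100
154 = 10011010
13 = 00001101
14 = 00001110
Binary: 01100100.10011010.00001101.00001110


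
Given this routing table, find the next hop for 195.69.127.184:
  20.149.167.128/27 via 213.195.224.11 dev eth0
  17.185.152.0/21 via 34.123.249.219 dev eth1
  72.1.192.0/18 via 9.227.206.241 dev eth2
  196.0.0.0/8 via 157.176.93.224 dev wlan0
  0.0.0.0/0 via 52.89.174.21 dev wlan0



Longest prefix match for 195.69.127.184:
  /27 20.149.167.128: no
  /21 17.185.152.0: no
  /18 72.1.192.0: no
  /8 196.0.0.0: no
  /0 0.0.0.0: MATCH
Selected: next-hop 52.89.174.21 via wlan0 (matched /0)


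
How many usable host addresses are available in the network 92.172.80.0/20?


Host bits = 32 - 20 = 12
Total addresses = 2^12 = 4096
Usable = total - 2 (network and broadcast)
Usable hosts: 4094


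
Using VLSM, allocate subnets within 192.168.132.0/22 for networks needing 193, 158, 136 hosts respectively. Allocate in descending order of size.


193 hosts -> /24 (254 usable): 192.168.132.0/24
158 hosts -> /24 (254 usable): 192.168.133.0/24
136 hosts -> /24 (254 usable): 192.168.134.0/24
Allocation: 192.168.132.0/24 (193 hosts, 254 usable); 192.168.133.0/24 (158 hosts, 254 usable); 192.168.134.0/24 (136 hosts, 254 usable)


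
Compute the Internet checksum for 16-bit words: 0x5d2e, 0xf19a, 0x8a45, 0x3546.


Sum all words (with carry folding):
+ 0x5d2e = 0x5d2e
+ 0xf19a = 0x4ec9
+ 0x8a45 = 0xd90e
+ 0x3546 = 0x0e55
One's complement: ~0x0e55
Checksum = 0xf1aa


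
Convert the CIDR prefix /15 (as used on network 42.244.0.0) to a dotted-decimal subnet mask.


/15 means 15 network bits, 17 host bits
Binary: 11111111111111100000000000000000
Mask: 255.254.0.0


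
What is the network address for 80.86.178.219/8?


IP:   01010000.01010110.10110010.11011011
Mask: 11111111.00000000.00000000.00000000
AND operation:
Net:  01010000.00000000.00000000.00000000
Network: 80.0.0.0/8


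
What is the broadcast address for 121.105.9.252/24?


Network: 121.105.9.0/24
Host bits = 8
Set all host bits to 1:
Broadcast: 121.105.9.255


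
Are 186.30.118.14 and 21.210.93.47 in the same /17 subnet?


Mask: 255.255.128.0
186.30.118.14 AND mask = 186.30.0.0
21.210.93.47 AND mask = 21.210.0.0
No, different subnets (186.30.0.0 vs 21.210.0.0)


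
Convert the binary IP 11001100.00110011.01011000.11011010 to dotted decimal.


11001100 = 204
00110011 = 51
01011000 = 88
11011010 = 218
IP: 204.51.88.218


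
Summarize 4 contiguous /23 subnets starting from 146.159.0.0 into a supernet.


Original prefix: /23
Number of subnets: 4 = 2^2
New prefix = 23 - 2 = 21
Supernet: 146.159.0.0/21


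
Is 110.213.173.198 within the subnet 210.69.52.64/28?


Subnet network: 210.69.52.64
Test IP AND mask: 110.213.173.192
No, 110.213.173.198 is not in 210.69.52.64/28


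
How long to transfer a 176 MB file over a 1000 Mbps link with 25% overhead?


Effective throughput = 1000 * (1 - 25/100) = 750 Mbps
File size in Mb = 176 * 8 = 1408 Mb
Time = 1408 / 750
Time = 1.8773 seconds


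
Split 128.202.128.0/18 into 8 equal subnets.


New prefix = 18 + 3 = 21
Each subnet has 2048 addresses
  128.202.128.0/21
  128.202.136.0/21
  128.202.144.0/21
  128.202.152.0/21
  128.202.160.0/21
  128.202.168.0/21
  128.202.176.0/21
  128.202.184.0/21
Subnets: 128.202.128.0/21, 128.202.136.0/21, 128.202.144.0/21, 128.202.152.0/21, 128.202.160.0/21, 128.202.168.0/21, 128.202.176.0/21, 128.202.184.0/21


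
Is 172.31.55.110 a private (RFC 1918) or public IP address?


RFC 1918 private ranges:
  10.0.0.0/8 (10.0.0.0 - 10.255.255.255)
  172.16.0.0/12 (172.16.0.0 - 172.31.255.255)
  192.168.0.0/16 (192.168.0.0 - 192.168.255.255)
Private (in 172.16.0.0/12)


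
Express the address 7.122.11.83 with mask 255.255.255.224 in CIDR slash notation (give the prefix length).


Binary: 11111111.11111111.11111111.11100000
Count leading 1s
Prefix: /27


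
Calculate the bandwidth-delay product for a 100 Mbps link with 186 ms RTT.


BDP = bandwidth * RTT
= 100 Mbps * 186 ms
= 100 * 1e6 * 186 / 1000 bits
= 18600000 bits
= 2325000 bytes
= 2270.5078 KB
BDP = 18600000 bits (2325000 bytes)


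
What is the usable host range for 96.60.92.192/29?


Network: 96.60.92.192
Broadcast: 96.60.92.199
First usable = network + 1
Last usable = broadcast - 1
Range: 96.60.92.193 to 96.60.92.198


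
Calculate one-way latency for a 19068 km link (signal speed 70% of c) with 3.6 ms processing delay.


Speed = 0.7 * 3e5 km/s = 210000 km/s
Propagation delay = 19068 / 210000 = 0.0908 s = 90.8 ms
Processing delay = 3.6 ms
Total one-way latency = 94.4 ms


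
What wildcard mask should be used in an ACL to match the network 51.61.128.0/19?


Subnet mask: 255.255.224.0
Wildcard = 255.255.255.255 - subnet mask
255 - 255 = 0
255 - 255 = 0
255 - 224 = 31
255 - 0 = 255
Wildcard: 0.0.31.255


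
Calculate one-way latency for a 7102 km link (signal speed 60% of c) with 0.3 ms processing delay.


Speed = 0.6 * 3e5 km/s = 180000 km/s
Propagation delay = 7102 / 180000 = 0.0395 s = 39.4556 ms
Processing delay = 0.3 ms
Total one-way latency = 39.7556 ms


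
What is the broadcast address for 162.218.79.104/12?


Network: 162.208.0.0/12
Host bits = 20
Set all host bits to 1:
Broadcast: 162.223.255.255


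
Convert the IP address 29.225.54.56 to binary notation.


29 = 00011101
225 = 11100001
54 = 00110110
56 = 00111000
Binary: 00011101.11100001.00110110.00111000


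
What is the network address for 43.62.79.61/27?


IP:   00101011.00111110.01001111.00111101
Mask: 11111111.11111111.11111111.11100000
AND operation:
Net:  00101011.00111110.01001111.00100000
Network: 43.62.79.32/27


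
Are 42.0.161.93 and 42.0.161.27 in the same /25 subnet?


Mask: 255.255.255.128
42.0.161.93 AND mask = 42.0.161.0
42.0.161.27 AND mask = 42.0.161.0
Yes, same subnet (42.0.161.0)


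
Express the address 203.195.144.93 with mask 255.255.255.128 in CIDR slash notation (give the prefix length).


Binary: 11111111.11111111.11111111.10000000
Count leading 1s
Prefix: /25


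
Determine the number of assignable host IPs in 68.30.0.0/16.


Host bits = 32 - 16 = 16
Total addresses = 2^16 = 65536
Usable = total - 2 (network and broadcast)
Usable hosts: 65534


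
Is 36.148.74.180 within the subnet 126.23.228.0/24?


Subnet network: 126.23.228.0
Test IP AND mask: 36.148.74.0
No, 36.148.74.180 is not in 126.23.228.0/24


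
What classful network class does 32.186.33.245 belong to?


First octet: 32
Binary: 00100000
0xxxxxxx -> Class A (1-126)
Class A, default mask 255.0.0.0 (/8)


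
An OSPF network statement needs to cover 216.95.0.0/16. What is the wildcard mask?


Subnet mask: 255.255.0.0
Wildcard = 255.255.255.255 - subnet mask
255 - 255 = 0
255 - 255 = 0
255 - 0 = 255
255 - 0 = 255
Wildcard: 0.0.255.255


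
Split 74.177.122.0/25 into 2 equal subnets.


New prefix = 25 + 1 = 26
Each subnet has 64 addresses
  74.177.122.0/26
  74.177.122.64/26
Subnets: 74.177.122.0/26, 74.177.122.64/26


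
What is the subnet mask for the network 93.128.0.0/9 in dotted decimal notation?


/9 means 9 network bits, 23 host bits
Binary: 11111111100000000000000000000000
Mask: 255.128.0.0


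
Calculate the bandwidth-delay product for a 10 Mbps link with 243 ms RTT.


BDP = bandwidth * RTT
= 10 Mbps * 243 ms
= 10 * 1e6 * 243 / 1000 bits
= 2430000 bits
= 303750 bytes
= 296.6309 KB
BDP = 2430000 bits (303750 bytes)


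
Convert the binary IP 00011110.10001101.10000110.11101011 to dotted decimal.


00011110 = 30
10001101 = 141
10000110 = 134
11101011 = 235
IP: 30.141.134.235


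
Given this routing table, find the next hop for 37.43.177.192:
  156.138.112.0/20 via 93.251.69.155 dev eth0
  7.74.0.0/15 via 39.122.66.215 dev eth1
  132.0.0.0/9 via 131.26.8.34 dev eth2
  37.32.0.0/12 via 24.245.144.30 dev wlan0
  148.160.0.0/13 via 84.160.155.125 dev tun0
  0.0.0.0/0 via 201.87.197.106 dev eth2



Longest prefix match for 37.43.177.192:
  /20 156.138.112.0: no
  /15 7.74.0.0: no
  /9 132.0.0.0: no
  /12 37.32.0.0: MATCH
  /13 148.160.0.0: no
  /0 0.0.0.0: MATCH
Selected: next-hop 24.245.144.30 via wlan0 (matched /12)


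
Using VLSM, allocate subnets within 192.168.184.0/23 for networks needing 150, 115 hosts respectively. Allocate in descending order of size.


150 hosts -> /24 (254 usable): 192.168.184.0/24
115 hosts -> /25 (126 usable): 192.168.185.0/25
Allocation: 192.168.184.0/24 (150 hosts, 254 usable); 192.168.185.0/25 (115 hosts, 126 usable)


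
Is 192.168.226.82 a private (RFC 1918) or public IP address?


RFC 1918 private ranges:
  10.0.0.0/8 (10.0.0.0 - 10.255.255.255)
  172.16.0.0/12 (172.16.0.0 - 172.31.255.255)
  192.168.0.0/16 (192.168.0.0 - 192.168.255.255)
Private (in 192.168.0.0/16)


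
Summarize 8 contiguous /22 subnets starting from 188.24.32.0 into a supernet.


Original prefix: /22
Number of subnets: 8 = 2^3
New prefix = 22 - 3 = 19
Supernet: 188.24.32.0/19


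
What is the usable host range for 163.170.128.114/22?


Network: 163.170.128.0
Broadcast: 163.170.131.255
First usable = network + 1
Last usable = broadcast - 1
Range: 163.170.128.1 to 163.170.131.254


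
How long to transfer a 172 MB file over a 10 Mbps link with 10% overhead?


Effective throughput = 10 * (1 - 10/100) = 9 Mbps
File size in Mb = 172 * 8 = 1376 Mb
Time = 1376 / 9
Time = 152.8889 seconds


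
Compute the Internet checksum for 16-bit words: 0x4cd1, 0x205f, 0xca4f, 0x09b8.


Sum all words (with carry folding):
+ 0x4cd1 = 0x4cd1
+ 0x205f = 0x6d30
+ 0xca4f = 0x3780
+ 0x09b8 = 0x4138
One's complement: ~0x4138
Checksum = 0xbec7


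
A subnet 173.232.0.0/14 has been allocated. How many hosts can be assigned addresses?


Host bits = 32 - 14 = 18
Total addresses = 2^18 = 262144
Usable = total - 2 (network and broadcast)
Usable hosts: 262142


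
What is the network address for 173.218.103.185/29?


IP:   10101101.11011010.01100111.10111001
Mask: 11111111.11111111.11111111.11111000
AND operation:
Net:  10101101.11011010.01100111.10111000
Network: 173.218.103.184/29


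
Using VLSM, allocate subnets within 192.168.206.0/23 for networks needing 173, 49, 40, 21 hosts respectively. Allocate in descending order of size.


173 hosts -> /24 (254 usable): 192.168.206.0/24
49 hosts -> /26 (62 usable): 192.168.207.0/26
40 hosts -> /26 (62 usable): 192.168.207.64/26
21 hosts -> /27 (30 usable): 192.168.207.128/27
Allocation: 192.168.206.0/24 (173 hosts, 254 usable); 192.168.207.0/26 (49 hosts, 62 usable); 192.168.207.64/26 (40 hosts, 62 usable); 192.168.207.128/27 (21 hosts, 30 usable)


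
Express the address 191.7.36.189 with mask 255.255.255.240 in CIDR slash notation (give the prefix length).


Binary: 11111111.11111111.11111111.11110000
Count leading 1s
Prefix: /28


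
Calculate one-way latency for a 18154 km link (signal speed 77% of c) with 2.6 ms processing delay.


Speed = 0.77 * 3e5 km/s = 231000 km/s
Propagation delay = 18154 / 231000 = 0.0786 s = 78.5887 ms
Processing delay = 2.6 ms
Total one-way latency = 81.1887 ms


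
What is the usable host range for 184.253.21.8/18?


Network: 184.253.0.0
Broadcast: 184.253.63.255
First usable = network + 1
Last usable = broadcast - 1
Range: 184.253.0.1 to 184.253.63.254


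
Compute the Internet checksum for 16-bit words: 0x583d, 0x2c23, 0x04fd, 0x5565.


Sum all words (with carry folding):
+ 0x583d = 0x583d
+ 0x2c23 = 0x8460
+ 0x04fd = 0x895d
+ 0x5565 = 0xdec2
One's complement: ~0xdec2
Checksum = 0x213d


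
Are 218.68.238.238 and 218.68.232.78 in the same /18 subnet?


Mask: 255.255.192.0
218.68.238.238 AND mask = 218.68.192.0
218.68.232.78 AND mask = 218.68.192.0
Yes, same subnet (218.68.192.0)


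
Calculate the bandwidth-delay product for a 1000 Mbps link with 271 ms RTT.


BDP = bandwidth * RTT
= 1000 Mbps * 271 ms
= 1000 * 1e6 * 271 / 1000 bits
= 271000000 bits
= 33875000 bytes
= 33081.0547 KB
BDP = 271000000 bits (33875000 bytes)


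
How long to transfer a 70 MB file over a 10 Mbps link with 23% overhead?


Effective throughput = 10 * (1 - 23/100) = 7.7 Mbps
File size in Mb = 70 * 8 = 560 Mb
Time = 560 / 7.7
Time = 72.7273 seconds


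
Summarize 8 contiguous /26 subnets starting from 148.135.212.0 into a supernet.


Original prefix: /26
Number of subnets: 8 = 2^3
New prefix = 26 - 3 = 23
Supernet: 148.135.212.0/23


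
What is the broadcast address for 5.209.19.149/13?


Network: 5.208.0.0/13
Host bits = 19
Set all host bits to 1:
Broadcast: 5.215.255.255


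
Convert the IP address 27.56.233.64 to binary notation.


27 = 00011011
56 = 00111000
233 = 11101001
64 = 01000000
Binary: 00011011.00111000.11101001.01000000


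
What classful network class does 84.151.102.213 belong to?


First octet: 84
Binary: 01010100
0xxxxxxx -> Class A (1-126)
Class A, default mask 255.0.0.0 (/8)


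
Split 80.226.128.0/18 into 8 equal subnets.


New prefix = 18 + 3 = 21
Each subnet has 2048 addresses
  80.226.128.0/21
  80.226.136.0/21
  80.226.144.0/21
  80.226.152.0/21
  80.226.160.0/21
  80.226.168.0/21
  80.226.176.0/21
  80.226.184.0/21
Subnets: 80.226.128.0/21, 80.226.136.0/21, 80.226.144.0/21, 80.226.152.0/21, 80.226.160.0/21, 80.226.168.0/21, 80.226.176.0/21, 80.226.184.0/21


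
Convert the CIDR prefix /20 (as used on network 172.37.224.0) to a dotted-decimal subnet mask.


/20 means 20 network bits, 12 host bits
Binary: 11111111111111111111000000000000
Mask: 255.255.240.0


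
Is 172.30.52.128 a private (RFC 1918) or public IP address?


RFC 1918 private ranges:
  10.0.0.0/8 (10.0.0.0 - 10.255.255.255)
  172.16.0.0/12 (172.16.0.0 - 172.31.255.255)
  192.168.0.0/16 (192.168.0.0 - 192.168.255.255)
Private (in 172.16.0.0/12)


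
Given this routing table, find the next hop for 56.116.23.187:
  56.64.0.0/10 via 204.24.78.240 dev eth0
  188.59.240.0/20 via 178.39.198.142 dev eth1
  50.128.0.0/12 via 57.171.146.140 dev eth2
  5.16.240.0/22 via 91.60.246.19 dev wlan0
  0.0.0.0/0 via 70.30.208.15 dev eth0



Longest prefix match for 56.116.23.187:
  /10 56.64.0.0: MATCH
  /20 188.59.240.0: no
  /12 50.128.0.0: no
  /22 5.16.240.0: no
  /0 0.0.0.0: MATCH
Selected: next-hop 204.24.78.240 via eth0 (matched /10)


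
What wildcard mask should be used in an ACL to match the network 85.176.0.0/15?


Subnet mask: 255.254.0.0
Wildcard = 255.255.255.255 - subnet mask
255 - 255 = 0
255 - 254 = 1
255 - 0 = 255
255 - 0 = 255
Wildcard: 0.1.255.255


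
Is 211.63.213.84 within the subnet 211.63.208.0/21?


Subnet network: 211.63.208.0
Test IP AND mask: 211.63.208.0
Yes, 211.63.213.84 is in 211.63.208.0/21


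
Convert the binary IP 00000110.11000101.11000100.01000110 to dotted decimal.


00000110 = 6
11000101 = 197
11000100 = 196
01000110 = 70
IP: 6.197.196.70


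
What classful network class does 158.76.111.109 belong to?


First octet: 158
Binary: 10011110
10xxxxxx -> Class B (128-191)
Class B, default mask 255.255.0.0 (/16)


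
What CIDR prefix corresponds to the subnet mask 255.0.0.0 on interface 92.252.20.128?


Binary: 11111111.00000000.00000000.00000000
Count leading 1s
Prefix: /8


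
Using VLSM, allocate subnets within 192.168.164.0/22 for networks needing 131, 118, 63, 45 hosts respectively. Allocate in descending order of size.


131 hosts -> /24 (254 usable): 192.168.164.0/24
118 hosts -> /25 (126 usable): 192.168.165.0/25
63 hosts -> /25 (126 usable): 192.168.165.128/25
45 hosts -> /26 (62 usable): 192.168.166.0/26
Allocation: 192.168.164.0/24 (131 hosts, 254 usable); 192.168.165.0/25 (118 hosts, 126 usable); 192.168.165.128/25 (63 hosts, 126 usable); 192.168.166.0/26 (45 hosts, 62 usable)


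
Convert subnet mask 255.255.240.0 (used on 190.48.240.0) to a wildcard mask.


Subnet mask: 255.255.240.0
Wildcard = 255.255.255.255 - subnet mask
255 - 255 = 0
255 - 255 = 0
255 - 240 = 15
255 - 0 = 255
Wildcard: 0.0.15.255


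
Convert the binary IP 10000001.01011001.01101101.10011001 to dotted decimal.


10000001 = 129
01011001 = 89
01101101 = 109
10011001 = 153
IP: 129.89.109.153


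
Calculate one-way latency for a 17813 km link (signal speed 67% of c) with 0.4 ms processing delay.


Speed = 0.67 * 3e5 km/s = 201000 km/s
Propagation delay = 17813 / 201000 = 0.0886 s = 88.6219 ms
Processing delay = 0.4 ms
Total one-way latency = 89.0219 ms


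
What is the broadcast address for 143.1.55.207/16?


Network: 143.1.0.0/16
Host bits = 16
Set all host bits to 1:
Broadcast: 143.1.255.255


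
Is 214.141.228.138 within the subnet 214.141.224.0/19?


Subnet network: 214.141.224.0
Test IP AND mask: 214.141.224.0
Yes, 214.141.228.138 is in 214.141.224.0/19


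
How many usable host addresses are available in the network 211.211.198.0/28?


Host bits = 32 - 28 = 4
Total addresses = 2^4 = 16
Usable = total - 2 (network and broadcast)
Usable hosts: 14


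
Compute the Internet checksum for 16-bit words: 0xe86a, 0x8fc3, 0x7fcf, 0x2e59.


Sum all words (with carry folding):
+ 0xe86a = 0xe86a
+ 0x8fc3 = 0x782e
+ 0x7fcf = 0xf7fd
+ 0x2e59 = 0x2657
One's complement: ~0x2657
Checksum = 0xd9a8


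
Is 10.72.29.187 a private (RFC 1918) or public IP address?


RFC 1918 private ranges:
  10.0.0.0/8 (10.0.0.0 - 10.255.255.255)
  172.16.0.0/12 (172.16.0.0 - 172.31.255.255)
  192.168.0.0/16 (192.168.0.0 - 192.168.255.255)
Private (in 10.0.0.0/8)


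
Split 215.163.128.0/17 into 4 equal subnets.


New prefix = 17 + 2 = 19
Each subnet has 8192 addresses
  215.163.128.0/19
  215.163.160.0/19
  215.163.192.0/19
  215.163.224.0/19
Subnets: 215.163.128.0/19, 215.163.160.0/19, 215.163.192.0/19, 215.163.224.0/19


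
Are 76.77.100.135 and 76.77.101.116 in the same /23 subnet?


Mask: 255.255.254.0
76.77.100.135 AND mask = 76.77.100.0
76.77.101.116 AND mask = 76.77.100.0
Yes, same subnet (76.77.100.0)


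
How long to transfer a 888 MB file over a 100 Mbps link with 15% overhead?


Effective throughput = 100 * (1 - 15/100) = 85 Mbps
File size in Mb = 888 * 8 = 7104 Mb
Time = 7104 / 85
Time = 83.5765 seconds


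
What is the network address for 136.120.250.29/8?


IP:   10001000.01111000.11111010.00011101
Mask: 11111111.00000000.00000000.00000000
AND operation:
Net:  10001000.00000000.00000000.00000000
Network: 136.0.0.0/8


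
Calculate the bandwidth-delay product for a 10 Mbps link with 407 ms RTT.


BDP = bandwidth * RTT
= 10 Mbps * 407 ms
= 10 * 1e6 * 407 / 1000 bits
= 4070000 bits
= 508750 bytes
= 496.8262 KB
BDP = 4070000 bits (508750 bytes)


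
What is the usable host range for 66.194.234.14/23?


Network: 66.194.234.0
Broadcast: 66.194.235.255
First usable = network + 1
Last usable = broadcast - 1
Range: 66.194.234.1 to 66.194.235.254


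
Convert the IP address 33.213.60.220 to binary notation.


33 = 00100001
213 = 11010101
60 = 00111100
220 = 11011100
Binary: 00100001.11010101.00111100.11011100


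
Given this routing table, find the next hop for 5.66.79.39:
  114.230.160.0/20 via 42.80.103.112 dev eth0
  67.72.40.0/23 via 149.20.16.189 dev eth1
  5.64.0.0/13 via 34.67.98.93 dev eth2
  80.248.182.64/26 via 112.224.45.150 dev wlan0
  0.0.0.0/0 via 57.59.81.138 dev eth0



Longest prefix match for 5.66.79.39:
  /20 114.230.160.0: no
  /23 67.72.40.0: no
  /13 5.64.0.0: MATCH
  /26 80.248.182.64: no
  /0 0.0.0.0: MATCH
Selected: next-hop 34.67.98.93 via eth2 (matched /13)


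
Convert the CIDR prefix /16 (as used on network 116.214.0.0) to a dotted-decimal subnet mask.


/16 means 16 network bits, 16 host bits
Binary: 11111111111111110000000000000000
Mask: 255.255.0.0


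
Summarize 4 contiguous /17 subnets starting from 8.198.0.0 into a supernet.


Original prefix: /17
Number of subnets: 4 = 2^2
New prefix = 17 - 2 = 15
Supernet: 8.198.0.0/15


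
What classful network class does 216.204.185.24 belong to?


First octet: 216
Binary: 11011000
110xxxxx -> Class C (192-223)
Class C, default mask 255.255.255.0 (/24)


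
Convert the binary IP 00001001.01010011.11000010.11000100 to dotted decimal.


00001001 = 9
01010011 = 83
11000010 = 194
11000100 = 196
IP: 9.83.194.196


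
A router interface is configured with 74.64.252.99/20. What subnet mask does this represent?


/20 means 20 network bits, 12 host bits
Binary: 11111111111111111111000000000000
Mask: 255.255.240.0


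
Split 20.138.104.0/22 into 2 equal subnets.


New prefix = 22 + 1 = 23
Each subnet has 512 addresses
  20.138.104.0/23
  20.138.106.0/23
Subnets: 20.138.104.0/23, 20.138.106.0/23


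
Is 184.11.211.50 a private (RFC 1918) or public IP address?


RFC 1918 private ranges:
  10.0.0.0/8 (10.0.0.0 - 10.255.255.255)
  172.16.0.0/12 (172.16.0.0 - 172.31.255.255)
  192.168.0.0/16 (192.168.0.0 - 192.168.255.255)
Public (not in any RFC 1918 range)


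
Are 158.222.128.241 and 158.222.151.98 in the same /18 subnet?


Mask: 255.255.192.0
158.222.128.241 AND mask = 158.222.128.0
158.222.151.98 AND mask = 158.222.128.0
Yes, same subnet (158.222.128.0)


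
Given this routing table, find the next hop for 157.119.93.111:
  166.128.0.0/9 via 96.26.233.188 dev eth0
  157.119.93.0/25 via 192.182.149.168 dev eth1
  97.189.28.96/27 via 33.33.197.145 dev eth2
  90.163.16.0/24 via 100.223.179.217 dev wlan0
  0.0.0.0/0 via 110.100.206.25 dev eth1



Longest prefix match for 157.119.93.111:
  /9 166.128.0.0: no
  /25 157.119.93.0: MATCH
  /27 97.189.28.96: no
  /24 90.163.16.0: no
  /0 0.0.0.0: MATCH
Selected: next-hop 192.182.149.168 via eth1 (matched /25)


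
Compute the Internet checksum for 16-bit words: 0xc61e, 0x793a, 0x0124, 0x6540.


Sum all words (with carry folding):
+ 0xc61e = 0xc61e
+ 0x793a = 0x3f59
+ 0x0124 = 0x407d
+ 0x6540 = 0xa5bd
One's complement: ~0xa5bd
Checksum = 0x5a42


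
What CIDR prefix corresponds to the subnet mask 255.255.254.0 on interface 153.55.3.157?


Binary: 11111111.11111111.11111110.00000000
Count leading 1s
Prefix: /23


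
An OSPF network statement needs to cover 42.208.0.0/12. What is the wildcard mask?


Subnet mask: 255.240.0.0
Wildcard = 255.255.255.255 - subnet mask
255 - 255 = 0
255 - 240 = 15
255 - 0 = 255
255 - 0 = 255
Wildcard: 0.15.255.255


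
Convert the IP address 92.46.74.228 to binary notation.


92 = 01011100
46 = 00101110
74 = 01001010
228 = 11100100
Binary: 01011100.00101110.01001010.11100100


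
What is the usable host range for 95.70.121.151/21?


Network: 95.70.120.0
Broadcast: 95.70.127.255
First usable = network + 1
Last usable = broadcast - 1
Range: 95.70.120.1 to 95.70.127.254


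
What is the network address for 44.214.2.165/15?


IP:   00101100.11010110.00000010.10100101
Mask: 11111111.11111110.00000000.00000000
AND operation:
Net:  00101100.11010110.00000000.00000000
Network: 44.214.0.0/15


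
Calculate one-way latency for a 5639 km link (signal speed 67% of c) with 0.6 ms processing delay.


Speed = 0.67 * 3e5 km/s = 201000 km/s
Propagation delay = 5639 / 201000 = 0.0281 s = 28.0547 ms
Processing delay = 0.6 ms
Total one-way latency = 28.6547 ms


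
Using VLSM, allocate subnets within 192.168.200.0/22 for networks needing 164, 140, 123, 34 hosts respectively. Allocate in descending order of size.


164 hosts -> /24 (254 usable): 192.168.200.0/24
140 hosts -> /24 (254 usable): 192.168.201.0/24
123 hosts -> /25 (126 usable): 192.168.202.0/25
34 hosts -> /26 (62 usable): 192.168.202.128/26
Allocation: 192.168.200.0/24 (164 hosts, 254 usable); 192.168.201.0/24 (140 hosts, 254 usable); 192.168.202.0/25 (123 hosts, 126 usable); 192.168.202.128/26 (34 hosts, 62 usable)


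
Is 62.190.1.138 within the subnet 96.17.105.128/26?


Subnet network: 96.17.105.128
Test IP AND mask: 62.190.1.128
No, 62.190.1.138 is not in 96.17.105.128/26


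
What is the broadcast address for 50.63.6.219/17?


Network: 50.63.0.0/17
Host bits = 15
Set all host bits to 1:
Broadcast: 50.63.127.255


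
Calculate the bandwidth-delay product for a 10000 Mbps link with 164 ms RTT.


BDP = bandwidth * RTT
= 10000 Mbps * 164 ms
= 10000 * 1e6 * 164 / 1000 bits
= 1640000000 bits
= 205000000 bytes
= 200195.3125 KB
BDP = 1640000000 bits (205000000 bytes)


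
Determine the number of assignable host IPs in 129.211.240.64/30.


Host bits = 32 - 30 = 2
Total addresses = 2^2 = 4
Usable = total - 2 (network and broadcast)
Usable hosts: 2


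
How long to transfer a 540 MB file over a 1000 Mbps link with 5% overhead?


Effective throughput = 1000 * (1 - 5/100) = 950 Mbps
File size in Mb = 540 * 8 = 4320 Mb
Time = 4320 / 950
Time = 4.5474 seconds


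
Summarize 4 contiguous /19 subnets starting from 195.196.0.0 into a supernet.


Original prefix: /19
Number of subnets: 4 = 2^2
New prefix = 19 - 2 = 17
Supernet: 195.196.0.0/17
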